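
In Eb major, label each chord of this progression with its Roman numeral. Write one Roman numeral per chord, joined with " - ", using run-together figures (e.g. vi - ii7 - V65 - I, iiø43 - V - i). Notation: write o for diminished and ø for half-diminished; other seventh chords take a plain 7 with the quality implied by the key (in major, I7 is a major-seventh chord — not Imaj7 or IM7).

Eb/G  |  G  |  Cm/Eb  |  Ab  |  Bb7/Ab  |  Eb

Eb/G: root Eb is the tonic; major triad there is I6.
G: a major triad on G, the applied dominant of vi → V/vi.
Cm/Eb: root C is the submediant; minor triad there is vi6.
Ab: major triad on Ab = scale degree 4 → IV.
Bb7/Ab: root Bb is the dominant; dominant seventh chord there is V42.
Eb: root Eb is the tonic; major triad there is I.

I6 - V/vi - vi6 - IV - V42 - I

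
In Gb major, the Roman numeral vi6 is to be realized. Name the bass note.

vi in Gb major has root Eb; the chord is Eb-Gb-Bb.
The figure 6 means first inversion — the third is in the bass.

Gb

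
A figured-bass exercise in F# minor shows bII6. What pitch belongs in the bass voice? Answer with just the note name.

B

bII in F# minor has root G; the chord is G-B-D.
The figure 6 means first inversion — the third is in the bass.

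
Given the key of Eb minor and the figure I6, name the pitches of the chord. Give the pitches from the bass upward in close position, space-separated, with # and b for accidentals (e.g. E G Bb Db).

I6 is the major tonic (Picardy third), borrowed from the parallel major. In Eb minor that root is Eb.
So the chord is Eb-G-Bb, a major triad.
The figured bass 6 indicates first inversion, placing the third (G) in the bass: G-Bb-Eb.

G Bb Eb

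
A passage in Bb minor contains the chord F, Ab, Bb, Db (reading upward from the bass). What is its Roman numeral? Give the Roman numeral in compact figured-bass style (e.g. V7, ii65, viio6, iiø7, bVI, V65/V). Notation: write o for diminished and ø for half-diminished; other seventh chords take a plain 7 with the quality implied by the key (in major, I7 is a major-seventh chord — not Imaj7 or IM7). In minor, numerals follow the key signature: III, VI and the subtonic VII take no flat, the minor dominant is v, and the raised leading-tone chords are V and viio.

i43

The pitches Bb-Db-F-Ab form a minor seventh chord rooted on Bb.
Bb is scale degree 1 in Bb minor, and a minor seventh chord on that degree is written i7.
With F in the bass the chord is in second inversion, so the figured bass is 43.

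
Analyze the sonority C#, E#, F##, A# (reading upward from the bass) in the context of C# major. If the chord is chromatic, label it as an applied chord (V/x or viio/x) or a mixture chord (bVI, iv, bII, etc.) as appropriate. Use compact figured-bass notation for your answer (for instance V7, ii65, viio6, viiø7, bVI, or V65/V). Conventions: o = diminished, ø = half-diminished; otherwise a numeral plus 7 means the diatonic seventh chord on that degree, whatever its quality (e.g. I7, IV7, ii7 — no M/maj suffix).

viiø43/V

The pitches F##-A#-C#-E# form a half-diminished seventh chord rooted on F##.
F## sits a half step below G# (V in C# major); a diminished chord there is the applied leading-tone chord of V.
With C# in the bass the chord is in second inversion, so the figured bass is 43.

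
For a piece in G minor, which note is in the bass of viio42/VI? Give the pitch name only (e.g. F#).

The applied chord viio42/VI is rooted on D: D-F-Ab-Cb.
The figure 42 means third inversion — the seventh is in the bass.

Cb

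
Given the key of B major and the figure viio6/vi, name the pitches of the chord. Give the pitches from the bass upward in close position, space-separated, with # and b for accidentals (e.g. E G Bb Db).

The slash marks an applied leading-tone chord: viio of vi. In B major, vi is G#, so the leading tone to it is F##, a half step below.
Building a diminished triad on F## gives F##-A#-C#.
The figured bass 6 indicates first inversion, placing the third (A#) in the bass: A#-C#-F##.

A# C# F##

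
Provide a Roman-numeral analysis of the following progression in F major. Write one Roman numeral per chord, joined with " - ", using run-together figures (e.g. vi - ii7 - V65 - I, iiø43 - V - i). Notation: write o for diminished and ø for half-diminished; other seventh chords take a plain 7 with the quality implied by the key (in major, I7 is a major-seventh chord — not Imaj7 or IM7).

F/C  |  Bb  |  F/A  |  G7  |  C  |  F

F/C: major triad on F = scale degree 1 → I64.
Bb: root Bb is the subdominant; major triad there is IV.
F/A has root F, degree 1 in F major, so I6.
G7: a dominant seventh chord on G, the applied dominant of V → V7/V.
C: major triad on C = scale degree 5 → V.
F: major triad on F = scale degree 1 → I.

I64 - IV - I6 - V7/V - V - I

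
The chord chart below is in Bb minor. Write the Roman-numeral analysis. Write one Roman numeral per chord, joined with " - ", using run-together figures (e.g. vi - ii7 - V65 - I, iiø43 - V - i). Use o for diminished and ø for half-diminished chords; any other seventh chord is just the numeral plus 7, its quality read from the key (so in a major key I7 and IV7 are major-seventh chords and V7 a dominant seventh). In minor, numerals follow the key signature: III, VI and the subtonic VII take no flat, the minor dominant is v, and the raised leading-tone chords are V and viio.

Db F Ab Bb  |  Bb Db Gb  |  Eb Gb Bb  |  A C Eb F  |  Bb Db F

Db-F-Ab-Bb: minor seventh chord on Bb = scale degree 1 → i65.
Bb-Db-Gb: major triad on Gb = scale degree 6 → VI6.
Eb-Gb-Bb has root Eb, degree 4 in Bb minor, so iv.
A-C-Eb-F: dominant seventh chord on F = scale degree 5 → V65.
Bb-Db-F: minor triad on Bb = scale degree 1 → i.

i65 - VI6 - iv - V65 - i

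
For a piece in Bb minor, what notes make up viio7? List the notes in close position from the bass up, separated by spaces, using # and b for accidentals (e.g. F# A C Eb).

In Bb minor, the leading-tone chord is built on the raised seventh degree, A.
Stacking thirds from A gives A-C-Eb-Gb.

A C Eb Gb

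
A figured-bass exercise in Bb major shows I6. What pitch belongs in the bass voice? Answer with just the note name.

I in Bb major has root Bb; the chord is Bb-D-F.
The figure 6 means first inversion — the third is in the bass.

D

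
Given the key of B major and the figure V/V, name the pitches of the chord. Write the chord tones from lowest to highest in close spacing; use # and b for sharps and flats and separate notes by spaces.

C# E# G#

V/V is a secondary dominant — the dominant triad of V. V in B major is F#, so the applied chord's root is C#, a perfect fifth above.
Building a major triad on C# gives C#-E#-G#.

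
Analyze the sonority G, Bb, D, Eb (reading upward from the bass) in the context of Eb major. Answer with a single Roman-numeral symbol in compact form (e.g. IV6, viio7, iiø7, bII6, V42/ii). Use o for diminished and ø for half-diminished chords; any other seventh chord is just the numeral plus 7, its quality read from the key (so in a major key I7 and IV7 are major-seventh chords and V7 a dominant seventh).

The pitches Eb-G-Bb-D form a major seventh chord rooted on Eb.
In Eb major, Eb is the tonic; the diatonic major seventh chord there is I7.
With G in the bass the chord is in first inversion, so the figured bass is 65.

I65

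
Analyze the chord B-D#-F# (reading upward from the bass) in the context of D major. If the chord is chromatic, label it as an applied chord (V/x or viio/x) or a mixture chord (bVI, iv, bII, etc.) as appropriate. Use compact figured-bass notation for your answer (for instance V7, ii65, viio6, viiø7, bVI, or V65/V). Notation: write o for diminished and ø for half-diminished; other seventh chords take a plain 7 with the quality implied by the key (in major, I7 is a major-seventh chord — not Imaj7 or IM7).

V/ii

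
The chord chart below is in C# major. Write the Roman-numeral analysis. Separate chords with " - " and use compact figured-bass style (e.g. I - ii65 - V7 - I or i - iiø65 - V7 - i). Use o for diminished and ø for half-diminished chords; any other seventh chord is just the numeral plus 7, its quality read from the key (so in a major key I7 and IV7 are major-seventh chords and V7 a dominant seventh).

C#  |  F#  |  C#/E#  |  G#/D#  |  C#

I - IV - I6 - V64 - I

C# has root C#, degree 1 in C# major, so I.
F# has root F#, degree 4 in C# major, so IV.
C#/E# has root C#, degree 1 in C# major, so I6.
G#/D#: root G# is the dominant; major triad there is V64.
C#: major triad on C# = scale degree 1 → I.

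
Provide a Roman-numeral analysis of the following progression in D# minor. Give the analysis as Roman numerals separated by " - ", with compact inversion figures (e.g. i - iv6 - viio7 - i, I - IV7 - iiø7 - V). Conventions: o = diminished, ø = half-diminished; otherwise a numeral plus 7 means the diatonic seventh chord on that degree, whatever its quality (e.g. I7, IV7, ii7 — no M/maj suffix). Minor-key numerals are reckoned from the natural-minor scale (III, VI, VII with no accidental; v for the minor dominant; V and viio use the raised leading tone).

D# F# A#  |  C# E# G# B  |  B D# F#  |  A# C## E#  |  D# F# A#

i - VII7 - VI - V - i

D#-F#-A# has root D#, degree 1 in D# minor, so i.
C#-E#-G#-B has root C#, degree 7 in D# minor, so VII7.
B-D#-F#: root B is the submediant; major triad there is VI.
A#-C##-E#: root A# is the dominant; major triad there is V.
D#-F#-A#: root D# is the tonic; minor triad there is i.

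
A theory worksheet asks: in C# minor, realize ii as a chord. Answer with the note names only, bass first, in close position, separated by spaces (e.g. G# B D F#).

D# F# A#

Scale degree 2 in C# minor is D#; here the chord built on it is altered to a minor triad. ii is the minor supertonic, borrowed from the parallel major (the Dorian ii).
So the chord is D#-F#-A#, a minor triad.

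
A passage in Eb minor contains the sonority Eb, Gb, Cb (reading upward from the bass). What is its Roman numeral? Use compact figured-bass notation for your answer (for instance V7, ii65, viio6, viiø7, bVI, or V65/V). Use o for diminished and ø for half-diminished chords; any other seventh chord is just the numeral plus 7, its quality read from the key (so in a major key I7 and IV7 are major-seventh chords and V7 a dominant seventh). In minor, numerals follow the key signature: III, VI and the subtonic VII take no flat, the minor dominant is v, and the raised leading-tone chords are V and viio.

VI6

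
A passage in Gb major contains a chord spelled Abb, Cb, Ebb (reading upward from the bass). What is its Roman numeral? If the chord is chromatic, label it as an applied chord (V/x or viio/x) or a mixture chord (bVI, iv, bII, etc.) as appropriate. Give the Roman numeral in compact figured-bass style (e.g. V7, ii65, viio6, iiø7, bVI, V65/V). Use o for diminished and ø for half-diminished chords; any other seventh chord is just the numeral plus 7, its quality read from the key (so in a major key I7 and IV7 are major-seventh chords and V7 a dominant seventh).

The pitches Abb-Cb-Ebb form a major triad rooted on Abb.
Abb is the lowered second degree of Gb major (diatonic 2 would be Ab). This is the Neapolitan chord — a major triad on the lowered second degree.

bII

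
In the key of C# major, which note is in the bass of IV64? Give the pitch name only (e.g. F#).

IV in C# major has root F#; the chord is F#-A#-C#.
The figure 64 means second inversion — the fifth is in the bass.

C#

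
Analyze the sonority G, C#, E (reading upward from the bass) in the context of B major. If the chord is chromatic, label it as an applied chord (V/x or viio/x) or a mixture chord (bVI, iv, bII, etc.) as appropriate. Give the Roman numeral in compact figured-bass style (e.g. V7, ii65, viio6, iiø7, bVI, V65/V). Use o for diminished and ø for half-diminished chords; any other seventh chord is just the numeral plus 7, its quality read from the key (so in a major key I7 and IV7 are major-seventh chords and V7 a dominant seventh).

iio64

Stacked in thirds the chord is C#-E-G: a diminished triad on C#.
C# is the second degree of B major. This is the diminished supertonic triad, borrowed from the parallel minor.
With G in the bass the chord is in second inversion, so the figured bass is 64.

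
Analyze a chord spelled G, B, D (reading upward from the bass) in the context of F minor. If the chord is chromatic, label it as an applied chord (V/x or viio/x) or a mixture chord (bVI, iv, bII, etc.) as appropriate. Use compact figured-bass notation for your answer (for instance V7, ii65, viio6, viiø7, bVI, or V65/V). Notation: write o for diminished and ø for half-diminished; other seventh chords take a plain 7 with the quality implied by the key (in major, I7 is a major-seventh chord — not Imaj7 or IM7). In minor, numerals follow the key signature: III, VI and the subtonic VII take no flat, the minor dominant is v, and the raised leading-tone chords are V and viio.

Stacked in thirds the chord is G-B-D: a major triad on G.
G is not a diatonic chord root with this quality in F minor, but it lies a perfect fifth above C (V), so the chord functions as an applied dominant of V.

V/V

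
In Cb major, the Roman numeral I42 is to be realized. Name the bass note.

I in Cb major has root Cb; the chord is Cb-Eb-Gb-Bb.
The figure 42 means third inversion — the seventh is in the bass.

Bb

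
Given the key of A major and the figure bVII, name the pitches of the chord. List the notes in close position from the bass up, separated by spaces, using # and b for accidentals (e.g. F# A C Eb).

G B D

bVII is a major triad on the lowered seventh degree (the subtonic), borrowed from the parallel minor. In A major that root is G.
So the chord is G-B-D.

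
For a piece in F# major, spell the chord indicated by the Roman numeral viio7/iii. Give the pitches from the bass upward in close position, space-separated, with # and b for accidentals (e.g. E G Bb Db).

G## B# D# F#

The slash marks an applied leading-tone chord: viio of iii. In F# major, iii is A#, so the leading tone to it is G##, a half step below.
Building a fully diminished seventh chord on G## gives G##-B#-D#-F#.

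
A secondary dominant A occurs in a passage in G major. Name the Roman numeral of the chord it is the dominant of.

V

The chord is a major triad on A.
A dominant resolves down a perfect fifth: A → D. In G major, D is scale degree 5, i.e. V.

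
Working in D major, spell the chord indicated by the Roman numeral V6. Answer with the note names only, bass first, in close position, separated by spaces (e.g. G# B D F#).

In D major, the dominant is A, and the diatonic chord built there is a major triad.
Stacking thirds from A gives A-C#-E.
The figured bass 6 indicates first inversion, placing the third (C#) in the bass: C#-E-A.

C# E A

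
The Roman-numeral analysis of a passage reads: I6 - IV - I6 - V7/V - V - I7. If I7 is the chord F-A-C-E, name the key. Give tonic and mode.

The chord Fmaj7 is a major seventh chord rooted on F; its label is I7.
If F is scale degree 1 and the mode makes that degree carry a major seventh chord, the tonic is F and the mode is major.

F major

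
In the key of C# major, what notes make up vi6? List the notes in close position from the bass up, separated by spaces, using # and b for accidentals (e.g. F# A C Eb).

In C# major, the submediant is A#, and the diatonic chord built there is a minor triad.
That chord is spelled A#-C#-E#.
The figured bass 6 indicates first inversion, placing the third (C#) in the bass: C#-E#-A#.

C# E# A#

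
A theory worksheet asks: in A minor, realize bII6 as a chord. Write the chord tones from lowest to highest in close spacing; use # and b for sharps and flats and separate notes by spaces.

bII6 is the Neapolitan sixth — a major triad on the lowered second degree, here in its customary first inversion. In A minor that root is Bb.
So the chord is Bb-D-F, a major triad.
With the 6 figure the chord is in first inversion; from the bass D upward in close position it reads D-F-Bb.

D F Bb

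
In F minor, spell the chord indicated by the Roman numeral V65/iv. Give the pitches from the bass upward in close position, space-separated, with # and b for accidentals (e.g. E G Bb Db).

A C Eb F

The slash means an applied dominant: we want the dominant of iv. In F minor, iv is Bb minor, and its dominant is built on F.
Building a dominant seventh chord on F gives F-A-C-Eb.
The figured bass 65 indicates first inversion, placing the third (A) in the bass: A-C-Eb-F.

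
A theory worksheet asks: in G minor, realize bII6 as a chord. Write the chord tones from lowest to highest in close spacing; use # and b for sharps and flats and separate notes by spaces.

bII6 is the Neapolitan sixth — a major triad on the lowered second degree, here in its customary first inversion. In G minor that root is Ab.
So the chord is Ab-C-Eb.
The figured bass 6 indicates first inversion, placing the third (C) in the bass: C-Eb-Ab.

C Eb Ab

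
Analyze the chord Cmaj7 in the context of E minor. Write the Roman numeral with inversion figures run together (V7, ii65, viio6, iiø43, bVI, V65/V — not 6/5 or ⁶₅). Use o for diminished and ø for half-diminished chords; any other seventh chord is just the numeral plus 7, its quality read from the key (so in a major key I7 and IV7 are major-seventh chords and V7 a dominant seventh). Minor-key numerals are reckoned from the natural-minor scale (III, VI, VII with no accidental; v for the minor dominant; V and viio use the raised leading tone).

VI7

The pitches C-E-G-B form a major seventh chord rooted on C.
In E minor, C is the submediant; the diatonic major seventh chord there is VI7.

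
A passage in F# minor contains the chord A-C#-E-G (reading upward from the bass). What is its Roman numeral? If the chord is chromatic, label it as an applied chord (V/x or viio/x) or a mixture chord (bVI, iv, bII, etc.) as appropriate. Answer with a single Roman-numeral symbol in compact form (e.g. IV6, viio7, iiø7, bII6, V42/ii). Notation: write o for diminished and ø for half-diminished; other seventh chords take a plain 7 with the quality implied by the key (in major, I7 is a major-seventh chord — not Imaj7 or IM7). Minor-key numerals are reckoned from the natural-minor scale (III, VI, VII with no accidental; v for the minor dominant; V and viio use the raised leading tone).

Stacked in thirds the chord is A-C#-E-G: a dominant seventh chord on A.
A is not a diatonic chord root with this quality in F# minor, but it lies a perfect fifth above D (VI), so the chord functions as an applied dominant of VI.

V7/VI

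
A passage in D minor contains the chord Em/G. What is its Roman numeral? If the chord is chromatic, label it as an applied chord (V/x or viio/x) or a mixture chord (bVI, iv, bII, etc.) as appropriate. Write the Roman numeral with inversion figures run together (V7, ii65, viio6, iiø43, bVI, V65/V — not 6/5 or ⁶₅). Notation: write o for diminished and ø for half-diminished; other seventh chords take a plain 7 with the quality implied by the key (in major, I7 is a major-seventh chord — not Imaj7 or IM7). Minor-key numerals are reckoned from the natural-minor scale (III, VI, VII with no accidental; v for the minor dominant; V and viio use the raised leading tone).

ii6

The pitches E-G-B form a minor triad rooted on E.
E is the second degree of D minor. This is the minor supertonic, borrowed from the parallel major (the Dorian ii).
With G in the bass the chord is in first inversion, so the figured bass is 6.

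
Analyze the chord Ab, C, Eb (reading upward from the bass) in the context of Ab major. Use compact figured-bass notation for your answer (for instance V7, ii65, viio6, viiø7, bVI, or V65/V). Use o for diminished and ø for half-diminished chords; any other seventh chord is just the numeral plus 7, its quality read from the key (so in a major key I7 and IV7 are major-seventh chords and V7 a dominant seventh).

The pitches Ab-C-Eb form a major triad rooted on Ab.
In Ab major, Ab is the tonic; the diatonic major triad there is I.

I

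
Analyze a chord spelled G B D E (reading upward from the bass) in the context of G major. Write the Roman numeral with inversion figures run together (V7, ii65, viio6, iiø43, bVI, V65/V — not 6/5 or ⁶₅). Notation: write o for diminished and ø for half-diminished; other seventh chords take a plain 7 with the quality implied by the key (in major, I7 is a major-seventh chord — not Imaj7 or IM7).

vi65

The pitches E-G-B-D form a minor seventh chord rooted on E.
E is scale degree 6 in G major, and a minor seventh chord on that degree is written vi7.
With G in the bass the chord is in first inversion, so the figured bass is 65.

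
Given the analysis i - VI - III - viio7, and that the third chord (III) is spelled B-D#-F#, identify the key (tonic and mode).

G# minor

III is given as B-D#-F# — a major triad with root B.
If B is scale degree 3 and the mode makes that degree carry a major triad, the tonic is G# and the mode is minor.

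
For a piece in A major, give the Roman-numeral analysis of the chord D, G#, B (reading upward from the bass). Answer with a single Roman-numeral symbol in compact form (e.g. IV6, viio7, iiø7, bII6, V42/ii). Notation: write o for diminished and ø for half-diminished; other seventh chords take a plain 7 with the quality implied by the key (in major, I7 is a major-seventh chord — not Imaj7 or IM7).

viio64

Stacked in thirds the chord is G#-B-D: a diminished triad on G#.
G# is scale degree 7 in A major, and a diminished triad on that degree is written viio.
With D in the bass the chord is in second inversion, so the figured bass is 64.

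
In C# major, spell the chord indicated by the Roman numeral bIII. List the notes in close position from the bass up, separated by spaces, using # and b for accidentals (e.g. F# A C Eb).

bIII is a major triad on the lowered third degree, borrowed from the parallel minor. In C# major that root is E.
So the chord is E-G#-B, a major triad.

E G# B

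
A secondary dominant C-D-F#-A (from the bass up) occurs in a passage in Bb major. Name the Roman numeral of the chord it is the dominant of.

vi

The chord is a dominant seventh chord on D.
A dominant resolves down a perfect fifth: D → G. In Bb major, G is scale degree 6, i.e. vi.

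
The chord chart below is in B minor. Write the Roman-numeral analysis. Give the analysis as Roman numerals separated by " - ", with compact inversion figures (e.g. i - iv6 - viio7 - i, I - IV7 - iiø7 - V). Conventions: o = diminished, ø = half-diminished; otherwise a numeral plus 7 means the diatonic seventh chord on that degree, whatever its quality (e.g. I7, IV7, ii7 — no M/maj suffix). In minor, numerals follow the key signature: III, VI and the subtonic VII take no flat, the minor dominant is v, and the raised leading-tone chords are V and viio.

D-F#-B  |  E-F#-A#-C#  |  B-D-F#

i6 - V42 - i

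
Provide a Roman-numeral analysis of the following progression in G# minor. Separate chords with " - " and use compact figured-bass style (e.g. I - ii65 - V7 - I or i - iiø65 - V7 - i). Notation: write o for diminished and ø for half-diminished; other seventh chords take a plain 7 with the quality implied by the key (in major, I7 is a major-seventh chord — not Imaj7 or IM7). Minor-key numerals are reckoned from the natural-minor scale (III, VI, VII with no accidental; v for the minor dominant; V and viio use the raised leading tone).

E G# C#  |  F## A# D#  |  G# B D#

iv6 - V6 - i

E-G#-C#: root C# is the subdominant; minor triad there is iv6.
F##-A#-D#: major triad on D# = scale degree 5 → V6.
G#-B-D# has root G#, degree 1 in G# minor, so i.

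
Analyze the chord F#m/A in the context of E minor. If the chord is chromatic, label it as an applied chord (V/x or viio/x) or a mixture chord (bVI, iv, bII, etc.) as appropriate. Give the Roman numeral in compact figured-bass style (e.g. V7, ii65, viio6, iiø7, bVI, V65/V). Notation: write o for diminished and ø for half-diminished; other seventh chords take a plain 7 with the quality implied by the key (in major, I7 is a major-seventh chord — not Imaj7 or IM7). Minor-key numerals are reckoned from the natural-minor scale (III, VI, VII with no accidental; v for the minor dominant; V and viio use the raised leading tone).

Stacked in thirds the chord is F#-A-C#: a minor triad on F#.
F# is the second degree of E minor. This is the minor supertonic, borrowed from the parallel major (the Dorian ii).
With A in the bass the chord is in first inversion, so the figured bass is 6.

ii6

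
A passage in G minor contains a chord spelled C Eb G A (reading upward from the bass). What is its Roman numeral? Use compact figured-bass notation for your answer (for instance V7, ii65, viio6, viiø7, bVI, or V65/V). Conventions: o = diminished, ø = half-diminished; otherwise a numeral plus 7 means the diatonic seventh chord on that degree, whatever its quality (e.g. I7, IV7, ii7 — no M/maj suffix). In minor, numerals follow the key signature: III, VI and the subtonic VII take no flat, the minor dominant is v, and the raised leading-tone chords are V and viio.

The pitches A-C-Eb-G form a half-diminished seventh chord rooted on A.
A is scale degree 2 in G minor, and a half-diminished seventh chord on that degree is written iiø7.
With C in the bass the chord is in first inversion, so the figured bass is 65.

iiø65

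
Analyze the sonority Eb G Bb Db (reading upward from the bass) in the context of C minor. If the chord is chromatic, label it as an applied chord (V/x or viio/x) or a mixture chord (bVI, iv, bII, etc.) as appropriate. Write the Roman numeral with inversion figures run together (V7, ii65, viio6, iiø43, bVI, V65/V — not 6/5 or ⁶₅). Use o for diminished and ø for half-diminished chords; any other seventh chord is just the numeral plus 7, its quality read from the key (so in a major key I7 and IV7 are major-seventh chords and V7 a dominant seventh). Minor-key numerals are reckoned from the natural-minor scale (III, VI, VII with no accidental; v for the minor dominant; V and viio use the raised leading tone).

V7/VI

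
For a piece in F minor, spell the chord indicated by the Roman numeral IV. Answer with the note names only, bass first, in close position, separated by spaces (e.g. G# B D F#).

Bb D F

Scale degree 4 in F minor is Bb; here the chord built on it is altered to a major triad. IV is the major subdominant, borrowed from the parallel major.
So the chord is Bb-D-F, a major triad.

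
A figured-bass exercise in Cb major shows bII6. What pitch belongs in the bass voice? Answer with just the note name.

bII in Cb major has root Dbb; the chord is Dbb-Fb-Abb.
The figure 6 means first inversion — the third is in the bass.

Fb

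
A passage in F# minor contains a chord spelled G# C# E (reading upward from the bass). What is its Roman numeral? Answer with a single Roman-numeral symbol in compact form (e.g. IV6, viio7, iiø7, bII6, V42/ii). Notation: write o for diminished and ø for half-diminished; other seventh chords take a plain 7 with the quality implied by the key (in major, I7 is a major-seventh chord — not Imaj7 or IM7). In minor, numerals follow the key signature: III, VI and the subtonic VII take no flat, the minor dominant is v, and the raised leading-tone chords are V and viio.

The pitches C#-E-G# form a minor triad rooted on C#.
In F# minor, C# is the dominant; the diatonic minor triad there is v.
With G# in the bass the chord is in second inversion, so the figured bass is 64.

v64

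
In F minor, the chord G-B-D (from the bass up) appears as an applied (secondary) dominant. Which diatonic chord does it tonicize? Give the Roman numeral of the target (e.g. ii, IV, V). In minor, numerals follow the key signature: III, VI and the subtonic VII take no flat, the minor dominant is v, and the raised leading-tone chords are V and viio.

V

The chord is a major triad on G.
A dominant resolves down a perfect fifth: G → C. In F minor, C is scale degree 5, i.e. V.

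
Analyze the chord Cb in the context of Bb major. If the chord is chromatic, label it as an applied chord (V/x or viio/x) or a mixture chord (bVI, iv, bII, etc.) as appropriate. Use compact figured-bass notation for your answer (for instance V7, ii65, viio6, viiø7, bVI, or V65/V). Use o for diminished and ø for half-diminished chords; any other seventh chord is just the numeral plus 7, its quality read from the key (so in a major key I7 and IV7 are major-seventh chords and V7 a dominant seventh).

The pitches Cb-Eb-Gb form a major triad rooted on Cb.
Cb is the lowered second degree of Bb major (diatonic 2 would be C). This is the Neapolitan chord — a major triad on the lowered second degree.

bII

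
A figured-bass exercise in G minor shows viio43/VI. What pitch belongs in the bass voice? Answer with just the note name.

Ab

The applied chord viio43/VI is rooted on D: D-F-Ab-Cb.
The figure 43 means second inversion — the fifth is in the bass.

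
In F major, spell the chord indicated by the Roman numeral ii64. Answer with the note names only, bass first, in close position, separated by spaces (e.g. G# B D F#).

D G Bb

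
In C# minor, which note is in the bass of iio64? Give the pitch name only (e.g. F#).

iio in C# minor has root D#; the chord is D#-F#-A.
The figure 64 means second inversion — the fifth is in the bass.

A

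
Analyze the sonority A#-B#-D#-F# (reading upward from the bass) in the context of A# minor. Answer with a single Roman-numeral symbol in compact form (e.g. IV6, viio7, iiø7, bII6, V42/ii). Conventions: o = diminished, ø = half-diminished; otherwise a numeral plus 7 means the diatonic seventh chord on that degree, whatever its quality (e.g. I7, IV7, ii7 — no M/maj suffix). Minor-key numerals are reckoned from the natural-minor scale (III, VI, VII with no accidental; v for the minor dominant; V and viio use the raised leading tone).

iiø42

Stacked in thirds the chord is B#-D#-F#-A#: a half-diminished seventh chord on B#.
In A# minor, B# is the supertonic; the diatonic half-diminished seventh chord there is iiø7.
With A# in the bass the chord is in third inversion, so the figured bass is 42.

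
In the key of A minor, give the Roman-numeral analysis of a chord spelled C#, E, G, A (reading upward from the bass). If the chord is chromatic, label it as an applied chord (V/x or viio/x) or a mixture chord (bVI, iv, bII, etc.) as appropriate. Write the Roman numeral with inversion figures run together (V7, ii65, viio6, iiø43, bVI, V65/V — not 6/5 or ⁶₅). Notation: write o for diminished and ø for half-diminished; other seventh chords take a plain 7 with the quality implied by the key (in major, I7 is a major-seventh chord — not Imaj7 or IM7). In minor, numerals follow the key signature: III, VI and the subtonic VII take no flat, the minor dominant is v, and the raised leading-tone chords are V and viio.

V65/iv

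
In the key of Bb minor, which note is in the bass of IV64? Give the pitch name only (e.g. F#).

Bb

IV in Bb minor has root Eb; the chord is Eb-G-Bb.
The figure 64 means second inversion — the fifth is in the bass.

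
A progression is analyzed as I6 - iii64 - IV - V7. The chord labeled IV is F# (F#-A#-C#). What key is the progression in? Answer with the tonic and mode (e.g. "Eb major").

C# major

IV is given as F#-A#-C# — a major triad with root F#.
IV on F# implies F# is the subdominant; that puts the tonic at C#, and the uppercase numeral fits major mode.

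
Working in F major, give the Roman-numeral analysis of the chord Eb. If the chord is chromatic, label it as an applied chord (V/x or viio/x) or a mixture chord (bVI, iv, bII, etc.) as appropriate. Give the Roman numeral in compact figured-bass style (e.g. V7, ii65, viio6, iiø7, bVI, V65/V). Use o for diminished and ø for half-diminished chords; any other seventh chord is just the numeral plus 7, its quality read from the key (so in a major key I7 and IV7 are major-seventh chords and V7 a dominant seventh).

The pitches Eb-G-Bb form a major triad rooted on Eb.
Eb is the lowered seventh degree of F major (diatonic 7 would be E). This is a major triad on the lowered seventh degree (the subtonic), borrowed from the parallel minor.

bVII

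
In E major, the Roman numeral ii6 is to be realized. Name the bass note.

ii in E major has root F#; the chord is F#-A-C#.
The figure 6 means first inversion — the third is in the bass.

A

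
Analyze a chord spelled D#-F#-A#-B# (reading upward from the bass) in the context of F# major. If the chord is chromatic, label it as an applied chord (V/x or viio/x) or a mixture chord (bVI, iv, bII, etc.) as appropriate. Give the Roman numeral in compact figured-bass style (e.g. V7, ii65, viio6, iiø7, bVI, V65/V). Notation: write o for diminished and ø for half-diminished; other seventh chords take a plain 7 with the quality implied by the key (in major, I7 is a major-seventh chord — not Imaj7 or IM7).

Stacked in thirds the chord is B#-D#-F#-A#: a half-diminished seventh chord on B#.
B# sits a half step below C# (V in F# major); a diminished chord there is the applied leading-tone chord of V.
With D# in the bass the chord is in first inversion, so the figured bass is 65.

viiø65/V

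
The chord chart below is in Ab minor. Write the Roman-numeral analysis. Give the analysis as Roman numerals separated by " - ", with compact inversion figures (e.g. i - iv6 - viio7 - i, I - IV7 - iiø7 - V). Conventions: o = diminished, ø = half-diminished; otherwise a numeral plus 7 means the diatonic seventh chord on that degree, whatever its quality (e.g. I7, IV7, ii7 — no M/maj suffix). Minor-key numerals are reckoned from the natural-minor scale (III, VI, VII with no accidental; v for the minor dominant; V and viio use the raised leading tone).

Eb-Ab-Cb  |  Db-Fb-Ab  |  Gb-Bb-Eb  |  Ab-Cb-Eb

i64 - iv - v6 - i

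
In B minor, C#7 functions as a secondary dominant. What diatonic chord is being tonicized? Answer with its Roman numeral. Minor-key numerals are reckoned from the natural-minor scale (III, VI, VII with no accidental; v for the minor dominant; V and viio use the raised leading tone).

V

The chord is a dominant seventh chord on C#.
A dominant resolves down a perfect fifth: C# → F#. In B minor, F# is scale degree 5, i.e. V.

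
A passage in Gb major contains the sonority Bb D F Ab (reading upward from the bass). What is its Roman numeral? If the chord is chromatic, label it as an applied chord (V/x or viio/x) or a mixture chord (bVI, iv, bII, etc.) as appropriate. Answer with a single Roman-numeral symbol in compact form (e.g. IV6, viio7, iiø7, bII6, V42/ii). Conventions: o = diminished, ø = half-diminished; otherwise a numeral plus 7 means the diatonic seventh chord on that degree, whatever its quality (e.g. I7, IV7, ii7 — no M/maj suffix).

V7/vi

The pitches Bb-D-F-Ab form a dominant seventh chord rooted on Bb.
Bb is not a diatonic chord root with this quality in Gb major, but it lies a perfect fifth above Eb (vi), so the chord functions as an applied dominant of vi.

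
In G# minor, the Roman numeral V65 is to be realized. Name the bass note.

V in G# minor has root D#; the chord is D#-F##-A#-C#.
The figure 65 means first inversion — the third is in the bass.

F##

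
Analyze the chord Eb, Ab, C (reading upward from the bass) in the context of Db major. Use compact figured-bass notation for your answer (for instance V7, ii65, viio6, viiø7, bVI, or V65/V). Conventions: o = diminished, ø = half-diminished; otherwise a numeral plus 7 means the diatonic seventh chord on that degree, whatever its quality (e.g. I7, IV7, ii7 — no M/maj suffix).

V64

The pitches Ab-C-Eb form a major triad rooted on Ab.
Ab is scale degree 5 in Db major, and a major triad on that degree is written V.
With Eb in the bass the chord is in second inversion, so the figured bass is 64.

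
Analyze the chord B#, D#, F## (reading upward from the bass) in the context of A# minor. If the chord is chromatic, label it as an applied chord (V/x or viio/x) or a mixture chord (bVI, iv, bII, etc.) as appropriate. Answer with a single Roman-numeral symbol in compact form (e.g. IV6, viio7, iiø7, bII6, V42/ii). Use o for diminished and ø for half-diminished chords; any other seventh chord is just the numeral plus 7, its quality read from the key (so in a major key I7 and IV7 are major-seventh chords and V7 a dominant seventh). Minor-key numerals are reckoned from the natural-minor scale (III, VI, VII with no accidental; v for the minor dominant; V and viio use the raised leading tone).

ii

The pitches B#-D#-F## form a minor triad rooted on B#.
B# is the second degree of A# minor. This is the minor supertonic, borrowed from the parallel major (the Dorian ii).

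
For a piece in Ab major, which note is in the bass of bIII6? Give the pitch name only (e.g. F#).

Eb

bIII in Ab major has root Cb; the chord is Cb-Eb-Gb.
The figure 6 means first inversion — the third is in the bass.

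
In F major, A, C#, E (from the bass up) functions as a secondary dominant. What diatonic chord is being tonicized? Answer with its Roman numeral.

The chord is a major triad on A.
A dominant resolves down a perfect fifth: A → D. In F major, D is scale degree 6, i.e. vi.

vi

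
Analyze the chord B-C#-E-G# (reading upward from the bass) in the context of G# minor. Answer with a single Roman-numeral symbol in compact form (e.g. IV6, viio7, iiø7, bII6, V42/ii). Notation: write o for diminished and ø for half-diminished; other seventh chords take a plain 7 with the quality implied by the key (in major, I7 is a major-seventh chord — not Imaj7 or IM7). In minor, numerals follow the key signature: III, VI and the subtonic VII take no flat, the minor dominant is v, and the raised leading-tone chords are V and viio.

iv42

Stacked in thirds the chord is C#-E-G#-B: a minor seventh chord on C#.
C# is scale degree 4 in G# minor, and a minor seventh chord on that degree is written iv7.
With B in the bass the chord is in third inversion, so the figured bass is 42.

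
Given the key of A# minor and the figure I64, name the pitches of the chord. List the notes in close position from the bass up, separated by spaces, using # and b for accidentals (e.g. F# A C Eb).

Scale degree 1 in A# minor is A#; here the chord built on it is altered to a major triad. I64 is the major tonic (Picardy third), borrowed from the parallel major.
So the chord is A#-C##-E#.
The figured bass 64 indicates second inversion, placing the fifth (E#) in the bass: E#-A#-C##.

E# A# C##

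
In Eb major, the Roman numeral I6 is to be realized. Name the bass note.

I in Eb major has root Eb; the chord is Eb-G-Bb.
The figure 6 means first inversion — the third is in the bass.

G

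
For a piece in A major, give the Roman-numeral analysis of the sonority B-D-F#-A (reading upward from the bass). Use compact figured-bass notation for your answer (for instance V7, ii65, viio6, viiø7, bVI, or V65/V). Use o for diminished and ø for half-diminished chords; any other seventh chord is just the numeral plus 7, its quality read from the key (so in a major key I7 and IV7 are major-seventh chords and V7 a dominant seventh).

ii7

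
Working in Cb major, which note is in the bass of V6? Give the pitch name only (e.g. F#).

V in Cb major has root Gb; the chord is Gb-Bb-Db.
The figure 6 means first inversion — the third is in the bass.

Bb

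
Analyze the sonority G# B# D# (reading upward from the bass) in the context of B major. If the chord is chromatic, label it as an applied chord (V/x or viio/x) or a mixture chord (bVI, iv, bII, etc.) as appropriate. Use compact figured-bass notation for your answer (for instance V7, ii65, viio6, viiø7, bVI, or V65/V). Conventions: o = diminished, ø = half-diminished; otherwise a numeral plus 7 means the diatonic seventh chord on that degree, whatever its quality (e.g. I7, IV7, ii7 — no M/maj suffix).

V/ii

Stacked in thirds the chord is G#-B#-D#: a major triad on G#.
G# is not a diatonic chord root with this quality in B major, but it lies a perfect fifth above C# (ii), so the chord functions as an applied dominant of ii.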